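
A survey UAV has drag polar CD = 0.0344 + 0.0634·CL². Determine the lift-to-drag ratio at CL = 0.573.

CD = 0.0344 + 0.0634 × 0.573² = 0.05522
L/D = CL/CD = 0.573 / 0.05522 = 10.4

L/D = 10.4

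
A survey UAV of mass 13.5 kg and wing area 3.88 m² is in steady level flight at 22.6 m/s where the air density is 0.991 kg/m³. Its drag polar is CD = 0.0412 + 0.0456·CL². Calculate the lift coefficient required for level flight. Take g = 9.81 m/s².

Level flight ⇒ L = W = m·g = 13.5 × 9.81 = 132.44 N.
Dynamic pressure q = 0.5 × 0.991 × 22.6² = 253.1 Pa.
CL = 2W/(ρv²S) = 2×132.44/(0.991×22.6²×3.88) = 0.1349.

CL = 0.135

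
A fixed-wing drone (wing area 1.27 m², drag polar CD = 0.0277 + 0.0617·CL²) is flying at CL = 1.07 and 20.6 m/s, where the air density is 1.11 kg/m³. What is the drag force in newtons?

D = 29.4 N

CD = 0.0277 + 0.0617 × 1.07² = 0.09834
D = ½ρv²S·CD = ½ × 1.11 × 20.6² × 1.27 × 0.09834 = 29.4 N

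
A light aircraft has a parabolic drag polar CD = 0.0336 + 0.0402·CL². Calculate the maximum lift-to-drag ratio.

For CD = CD0 + K·CL², (L/D)max occurs at CL* = √(CD0/K) and equals 1/(2√(K·CD0)).
(L/D)max = 1/(2√(0.0402 × 0.0336)) = 1/(2 × 0.03675) = 13.6

(L/D)max = 13.6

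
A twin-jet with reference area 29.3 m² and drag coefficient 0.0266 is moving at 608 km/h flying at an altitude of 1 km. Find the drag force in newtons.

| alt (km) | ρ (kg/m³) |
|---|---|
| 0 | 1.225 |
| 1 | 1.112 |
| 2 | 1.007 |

D = 12400 N

At 1 km, from the table: ρ = 1.112 kg/m³.
Convert speed: v = 608 km/h ÷ 3.6 = 168.9 m/s.
Dynamic pressure q = ½ρv² = ½ × 1.112 × 168.9² = 15860 Pa.
D = q·S·CD = 15860 × 29.3 × 0.0266 = 12400 N ≈ 12.4 kN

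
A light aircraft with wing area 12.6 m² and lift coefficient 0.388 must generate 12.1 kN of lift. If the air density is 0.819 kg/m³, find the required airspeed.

L = ½ρv²S·CL ⇒ v = √(2L/(ρ·S·CL))
v = √(2 × 12100 / (0.819 × 12.6 × 0.388)) = √6044 = 77.7 m/s

v = 77.7 m/s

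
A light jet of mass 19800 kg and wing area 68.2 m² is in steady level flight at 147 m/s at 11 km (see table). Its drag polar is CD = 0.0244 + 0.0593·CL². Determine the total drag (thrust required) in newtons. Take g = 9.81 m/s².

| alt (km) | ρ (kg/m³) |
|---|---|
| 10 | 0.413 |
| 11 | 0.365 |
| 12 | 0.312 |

D = 14900 N

At 11 km, from the table: ρ = 0.365 kg/m³.
Weight W = mg = 19800 × 9.81 = 1.9424×10^5 N; in level flight L = W.
Dynamic pressure q = 0.5 × 0.365 × 147² = 3944 Pa.
Required CL = L/(qS) = 1.9424×10^5/(3944·68.2) = 0.7222.
CD = 0.0244 + 0.0593 × 0.7222² = 0.05533.
D = q·S·CD = 3944 × 68.2 × 0.05533 = 14880 N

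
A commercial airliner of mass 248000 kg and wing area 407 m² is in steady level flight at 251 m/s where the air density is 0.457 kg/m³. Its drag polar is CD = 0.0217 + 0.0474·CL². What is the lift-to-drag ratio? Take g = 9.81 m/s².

Weight W = mg = 248000 × 9.81 = 2.4329×10^6 N; in level flight L = W.
q = ½ρv² = ½ × 0.457 × 251² = 14400 Pa.
CL = W/(q·S) = 2.4329×10^6 / (14400 × 407) = 0.4152.
CD = 0.0217 + 0.0474 × 0.4152² = 0.02987.
L/D = CL/CD = 0.4152 / 0.02987 = 13.9

L/D = 13.9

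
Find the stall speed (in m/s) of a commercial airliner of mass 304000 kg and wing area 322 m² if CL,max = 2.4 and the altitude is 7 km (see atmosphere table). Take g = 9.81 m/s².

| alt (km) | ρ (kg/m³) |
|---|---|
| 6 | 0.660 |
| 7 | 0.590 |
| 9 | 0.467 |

V_stall = 114 m/s

At 7 km, from the table: ρ = 0.590 kg/m³.
Weight W = mg = 304000 × 9.81 = 2.982×10^6 N.
From L = ½ρV²S·CL,max = W: V_stall = √(2W/(ρSCL,max)) = √(2·2.982×10^6/(0.59·322·2.4))
V_stall = √13080 = 114 m/s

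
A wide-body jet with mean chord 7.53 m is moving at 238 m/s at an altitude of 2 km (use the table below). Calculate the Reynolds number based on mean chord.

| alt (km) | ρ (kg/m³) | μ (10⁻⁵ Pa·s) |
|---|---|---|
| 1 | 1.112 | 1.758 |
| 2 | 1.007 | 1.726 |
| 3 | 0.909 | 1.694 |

At 2 km, from the table: ρ = 1.007 kg/m³, μ = 1.726×10⁻⁵ Pa·s.
Re = ρ·v·c/μ = 1.007 × 238 × 7.53 / (1.726×10⁻⁵) = 1.05×10^8

Re = 1.05×10^8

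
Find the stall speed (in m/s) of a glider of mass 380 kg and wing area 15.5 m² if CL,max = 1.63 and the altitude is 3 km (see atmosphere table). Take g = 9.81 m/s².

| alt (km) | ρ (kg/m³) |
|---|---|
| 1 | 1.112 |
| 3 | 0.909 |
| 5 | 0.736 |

At 3 km, from the table: ρ = 0.909 kg/m³.
Weight W = mg = 380 × 9.81 = 3728 N.
V_stall = √(2W/(ρ·S·CL,max)) = √(2 × 3728 / (0.909 × 15.5 × 1.63))
V_stall = √324.6 = 18 m/s

V_stall = 18 m/s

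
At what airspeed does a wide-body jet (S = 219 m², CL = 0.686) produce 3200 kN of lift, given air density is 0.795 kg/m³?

L = ½ρv²S·CL ⇒ v = √(2L/(ρ·S·CL))
v = √(2 × 3.2×10^6 / (0.795 × 219 × 0.686)) = √53590 = 231 m/s

v = 231 m/s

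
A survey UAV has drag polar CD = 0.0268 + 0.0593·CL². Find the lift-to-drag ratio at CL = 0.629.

L/D = 12.5

CD = 0.0268 + 0.0593 × 0.629² = 0.05026
L/D = CL/CD = 0.629 / 0.05026 = 12.5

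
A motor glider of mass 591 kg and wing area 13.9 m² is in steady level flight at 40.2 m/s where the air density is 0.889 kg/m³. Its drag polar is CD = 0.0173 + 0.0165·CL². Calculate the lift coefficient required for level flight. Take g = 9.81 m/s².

In steady level flight, lift balances weight: W = mg = 591 × 9.81 = 5797.7 N.
Dynamic pressure q = 0.5 × 0.889 × 40.2² = 718.3 Pa.
CL = 2W/(ρv²S) = 2×5797.7/(0.889×40.2²×13.9) = 0.5807.

CL = 0.581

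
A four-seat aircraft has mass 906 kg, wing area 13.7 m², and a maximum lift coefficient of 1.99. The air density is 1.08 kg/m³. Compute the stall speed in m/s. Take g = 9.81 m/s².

Stall occurs when L = W at CL,max. W = mg = 906 × 9.81 = 8888 N.
From L = ½ρV²S·CL,max = W: V_stall = √(2W/(ρSCL,max)) = √(2·8888/(1.08·13.7·1.99))
V_stall = √603.7 = 24.6 m/s

V_stall = 24.6 m/s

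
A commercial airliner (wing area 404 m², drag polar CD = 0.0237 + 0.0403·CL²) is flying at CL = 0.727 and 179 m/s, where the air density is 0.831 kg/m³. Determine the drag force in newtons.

D = 2.42×10^5 N

CD = 0.0237 + 0.0403 × 0.727² = 0.045
D = ½ρv²S·CD = ½ × 0.831 × 179² × 404 × 0.045 = 2.42×10^5 N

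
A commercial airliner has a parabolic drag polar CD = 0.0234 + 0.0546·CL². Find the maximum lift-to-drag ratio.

(L/D)max = 14

For CD = CD0 + K·CL², (L/D)max occurs at CL* = √(CD0/K) and equals 1/(2√(K·CD0)).
(L/D)max = 1/(2√(0.0546 × 0.0234)) = 1/(2 × 0.03574) = 14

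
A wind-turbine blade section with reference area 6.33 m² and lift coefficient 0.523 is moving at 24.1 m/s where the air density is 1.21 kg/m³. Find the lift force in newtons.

Dynamic pressure q = ½ρv² = ½ × 1.21 × 24.1² = 351.4 Pa.
L = q·S·CL = 351.4 × 6.33 × 0.523 = 1160 N

L = 1160 N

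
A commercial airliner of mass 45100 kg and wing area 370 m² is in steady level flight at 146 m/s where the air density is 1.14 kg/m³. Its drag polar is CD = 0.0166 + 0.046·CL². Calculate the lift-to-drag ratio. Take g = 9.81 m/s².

L/D = 5.77

Weight W = mg = 45100 × 9.81 = 4.4243×10^5 N; in level flight L = W.
q = ½ρv² = ½ × 1.14 × 146² = 12150 Pa.
CL = 2W/(ρv²S) = 2×4.4243×10^5/(1.14×146²×370) = 0.09842.
CD = 0.0166 + 0.046 × 0.09842² = 0.01705.
L/D = CL/CD = 0.09842 / 0.01705 = 5.77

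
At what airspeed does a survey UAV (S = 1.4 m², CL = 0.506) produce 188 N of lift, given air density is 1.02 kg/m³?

L = ½ρv²S·CL ⇒ v = √(2L/(ρ·S·CL))
v = √(2 × 188 / (1.02 × 1.4 × 0.506)) = √520.4 = 22.8 m/s

v = 22.8 m/s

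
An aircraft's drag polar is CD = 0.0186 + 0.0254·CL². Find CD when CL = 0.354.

CD = 0.0218

CD = 0.0186 + 0.0254 × 0.354² = 0.0186 + 0.003183 = 0.0218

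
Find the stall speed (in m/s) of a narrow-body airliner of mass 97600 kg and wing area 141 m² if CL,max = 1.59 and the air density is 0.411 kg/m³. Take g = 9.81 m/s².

V_stall = 144 m/s

Weight W = mg = 97600 × 9.81 = 9.575×10^5 N.
From L = ½ρV²S·CL,max = W: V_stall = √(2W/(ρSCL,max)) = √(2·9.575×10^5/(0.411·141·1.59))
V_stall = √20780 = 144 m/s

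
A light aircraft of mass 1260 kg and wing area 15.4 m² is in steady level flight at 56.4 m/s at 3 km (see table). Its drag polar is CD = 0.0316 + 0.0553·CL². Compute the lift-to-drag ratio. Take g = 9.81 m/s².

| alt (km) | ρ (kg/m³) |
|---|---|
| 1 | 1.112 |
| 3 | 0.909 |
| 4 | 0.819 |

L/D = 11.4

At 3 km, from the table: ρ = 0.909 kg/m³.
Weight W = mg = 1260 × 9.81 = 12361 N; in level flight L = W.
q = ½ρv² = ½ × 0.909 × 56.4² = 1446 Pa.
Required CL = L/(qS) = 12361/(1446·15.4) = 0.5552.
CD = 0.0316 + 0.0553 × 0.5552² = 0.04864.
L/D = CL/CD = 0.5552 / 0.04864 = 11.4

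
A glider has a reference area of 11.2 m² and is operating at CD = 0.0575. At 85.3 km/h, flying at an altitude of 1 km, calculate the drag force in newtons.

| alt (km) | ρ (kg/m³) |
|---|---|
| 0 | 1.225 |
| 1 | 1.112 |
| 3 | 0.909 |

D = 201 N

At 1 km, from the table: ρ = 1.112 kg/m³.
Convert speed: v = 85.3 km/h ÷ 3.6 = 23.69 m/s.
Dynamic pressure q = ½ρv² = ½ × 1.112 × 23.69² = 312.2 Pa.
D = q·S·CD = 312.2 × 11.2 × 0.0575 = 201 N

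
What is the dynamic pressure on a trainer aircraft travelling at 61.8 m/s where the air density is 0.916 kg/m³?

q = 1750 Pa

q = ½ρv² = ½ × 0.916 × 61.8² = 1750 Pa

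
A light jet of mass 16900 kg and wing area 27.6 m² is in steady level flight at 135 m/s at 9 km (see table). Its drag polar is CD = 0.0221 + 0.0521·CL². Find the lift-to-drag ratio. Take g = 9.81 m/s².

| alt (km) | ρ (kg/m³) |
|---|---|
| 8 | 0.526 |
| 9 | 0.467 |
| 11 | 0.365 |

L/D = 11.2

At 9 km, from the table: ρ = 0.467 kg/m³.
Weight W = mg = 16900 × 9.81 = 1.6579×10^5 N; in level flight L = W.
q = ½ρv² = ½ × 0.467 × 135² = 4256 Pa.
CL = W/(q·S) = 1.6579×10^5 / (4256 × 27.6) = 1.412.
CD = 0.0221 + 0.0521 × 1.412² = 0.1259.
L/D = CL/CD = 1.412 / 0.1259 = 11.2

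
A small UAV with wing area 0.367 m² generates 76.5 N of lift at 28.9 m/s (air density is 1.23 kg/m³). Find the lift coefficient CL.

From L = ½ρv²S·CL, rearranging gives CL = 2L/(ρv²S).
CL = 2 × 76.5 / (1.23 × 28.9² × 0.367) = 0.406

CL = 0.406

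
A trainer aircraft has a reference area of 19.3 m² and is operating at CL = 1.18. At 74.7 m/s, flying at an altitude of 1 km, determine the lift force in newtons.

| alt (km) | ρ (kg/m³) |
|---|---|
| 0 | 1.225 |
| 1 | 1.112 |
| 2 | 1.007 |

L = 70700 N

At 1 km, from the table: ρ = 1.112 kg/m³.
Dynamic pressure q = ½ρv² = ½ × 1.112 × 74.7² = 3103 Pa.
L = q·S·CL = 3103 × 19.3 × 1.18 = 70700 N ≈ 70.7 kN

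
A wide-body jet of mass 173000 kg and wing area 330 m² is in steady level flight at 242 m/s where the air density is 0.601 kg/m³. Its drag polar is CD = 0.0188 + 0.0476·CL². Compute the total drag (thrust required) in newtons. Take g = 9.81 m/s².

D = 1.33×10^5 N

Weight W = mg = 173000 × 9.81 = 1.6971×10^6 N; in level flight L = W.
Dynamic pressure q = 0.5 × 0.601 × 242² = 17600 Pa.
CL = 2W/(ρv²S) = 2×1.6971×10^6/(0.601×242²×330) = 0.2922.
CD = 0.0188 + 0.0476 × 0.2922² = 0.02286.
D = q·S·CD = 17600 × 330 × 0.02286 = 1.328×10^5 N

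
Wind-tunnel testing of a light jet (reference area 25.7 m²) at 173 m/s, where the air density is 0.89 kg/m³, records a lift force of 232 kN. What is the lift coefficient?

From L = ½ρv²S·CL, rearranging gives CL = 2L/(ρv²S).
CL = 2 × 2.32×10^5 / (0.89 × 173² × 25.7) = 0.678

CL = 0.678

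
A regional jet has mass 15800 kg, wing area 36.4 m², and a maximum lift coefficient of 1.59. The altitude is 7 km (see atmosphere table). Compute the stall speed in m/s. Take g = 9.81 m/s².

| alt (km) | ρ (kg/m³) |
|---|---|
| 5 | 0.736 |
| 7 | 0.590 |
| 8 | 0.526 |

At 7 km, from the table: ρ = 0.590 kg/m³.
Stall occurs when L = W at CL,max. W = mg = 15800 × 9.81 = 1.55×10^5 N.
From L = ½ρV²S·CL,max = W: V_stall = √(2W/(ρSCL,max)) = √(2·1.55×10^5/(0.59·36.4·1.59))
V_stall = √9078 = 95.3 m/s

V_stall = 95.3 m/s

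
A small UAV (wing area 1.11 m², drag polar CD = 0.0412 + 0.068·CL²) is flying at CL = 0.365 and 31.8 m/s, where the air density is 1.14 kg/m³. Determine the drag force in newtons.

D = 32.2 N

CD = 0.0412 + 0.068 × 0.365² = 0.05026
D = ½ρv²S·CD = ½ × 1.14 × 31.8² × 1.11 × 0.05026 = 32.2 N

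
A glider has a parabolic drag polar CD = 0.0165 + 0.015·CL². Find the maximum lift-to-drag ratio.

(L/D)max = 31.8

For CD = CD0 + K·CL², (L/D)max occurs at CL* = √(CD0/K) and equals 1/(2√(K·CD0)).
(L/D)max = 1/(2√(0.015 × 0.0165)) = 1/(2 × 0.01573) = 31.8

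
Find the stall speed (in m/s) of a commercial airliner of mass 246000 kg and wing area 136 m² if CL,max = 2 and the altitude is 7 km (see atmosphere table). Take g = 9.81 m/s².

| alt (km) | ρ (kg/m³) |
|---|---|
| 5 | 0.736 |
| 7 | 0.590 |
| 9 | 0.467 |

V_stall = 173 m/s

At 7 km, from the table: ρ = 0.590 kg/m³.
At stall, lift equals weight: L = W = m·g = 246000 × 9.81 = 2.413×10^6 N.
From L = ½ρV²S·CL,max = W: V_stall = √(2W/(ρSCL,max)) = √(2·2.413×10^6/(0.59·136·2))
V_stall = √30080 = 173 m/s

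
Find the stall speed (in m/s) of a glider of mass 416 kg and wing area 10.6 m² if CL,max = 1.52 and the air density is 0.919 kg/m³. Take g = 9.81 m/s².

Weight W = mg = 416 × 9.81 = 4081 N.
From L = ½ρV²S·CL,max = W: V_stall = √(2W/(ρSCL,max)) = √(2·4081/(0.919·10.6·1.52))
V_stall = √551.2 = 23.5 m/s

V_stall = 23.5 m/s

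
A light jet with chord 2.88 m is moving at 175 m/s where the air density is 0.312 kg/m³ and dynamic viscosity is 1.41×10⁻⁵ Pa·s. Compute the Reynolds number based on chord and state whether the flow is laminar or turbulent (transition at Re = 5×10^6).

Re = 1.12×10^7 (turbulent)

Re = ρ·v·c/μ = 0.312 × 175 × 2.88 / (1.41×10⁻⁵) = 1.12×10^7
Since 1.12×10^7 > 5×10^6, the flow is turbulent.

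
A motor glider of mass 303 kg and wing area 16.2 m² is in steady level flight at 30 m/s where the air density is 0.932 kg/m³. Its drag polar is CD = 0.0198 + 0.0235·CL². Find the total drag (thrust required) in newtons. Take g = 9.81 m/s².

Weight W = mg = 303 × 9.81 = 2972.4 N; in level flight L = W.
Dynamic pressure q = 0.5 × 0.932 × 30² = 419.4 Pa.
CL = W/(q·S) = 2972.4 / (419.4 × 16.2) = 0.4375.
CD = 0.0198 + 0.0235 × 0.4375² = 0.0243.
D = q·S·CD = 419.4 × 16.2 × 0.0243 = 165.1 N

D = 165 N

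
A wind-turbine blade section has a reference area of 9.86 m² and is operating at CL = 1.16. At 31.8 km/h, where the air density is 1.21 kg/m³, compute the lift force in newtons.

Convert speed: v = 31.8 km/h ÷ 3.6 = 8.833 m/s.
Dynamic pressure q = ½ρv² = ½ × 1.21 × 8.833² = 47.21 Pa.
L = q·S·CL = 47.21 × 9.86 × 1.16 = 540 N

L = 540 N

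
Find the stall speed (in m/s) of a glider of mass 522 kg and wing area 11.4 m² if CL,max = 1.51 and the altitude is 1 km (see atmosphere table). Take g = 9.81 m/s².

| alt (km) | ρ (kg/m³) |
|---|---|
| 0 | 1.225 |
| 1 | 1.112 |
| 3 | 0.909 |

At 1 km, from the table: ρ = 1.112 kg/m³.
Weight W = mg = 522 × 9.81 = 5121 N.
V_stall = √(2W/(ρ·S·CL,max)) = √(2 × 5121 / (1.112 × 11.4 × 1.51))
V_stall = √535 = 23.1 m/s

V_stall = 23.1 m/s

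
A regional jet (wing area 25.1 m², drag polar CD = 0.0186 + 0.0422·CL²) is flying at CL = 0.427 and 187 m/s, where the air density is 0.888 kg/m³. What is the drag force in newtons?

CD = 0.0186 + 0.0422 × 0.427² = 0.02629
D = ½ρv²S·CD = ½ × 0.888 × 187² × 25.1 × 0.02629 = 10200 N

D = 10200 N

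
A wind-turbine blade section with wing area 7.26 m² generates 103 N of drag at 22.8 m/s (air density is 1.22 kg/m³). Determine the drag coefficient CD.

From D = ½ρv²S·CD, rearranging gives CD = 2D/(ρv²S).
CD = 2 × 103 / (1.22 × 22.8² × 7.26) = 0.0447

CD = 0.0447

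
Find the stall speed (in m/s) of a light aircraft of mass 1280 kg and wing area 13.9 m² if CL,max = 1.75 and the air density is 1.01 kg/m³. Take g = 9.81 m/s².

V_stall = 32 m/s

Weight W = mg = 1280 × 9.81 = 12560 N.
V_stall = √(2W/(ρ·S·CL,max)) = √(2 × 12560 / (1.01 × 13.9 × 1.75))
V_stall = √1022 = 32 m/s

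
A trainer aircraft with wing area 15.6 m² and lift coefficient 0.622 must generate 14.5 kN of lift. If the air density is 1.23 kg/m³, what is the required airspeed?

v = 49.3 m/s

L = ½ρv²S·CL ⇒ v = √(2L/(ρ·S·CL))
v = √(2 × 14500 / (1.23 × 15.6 × 0.622)) = √2430 = 49.3 m/s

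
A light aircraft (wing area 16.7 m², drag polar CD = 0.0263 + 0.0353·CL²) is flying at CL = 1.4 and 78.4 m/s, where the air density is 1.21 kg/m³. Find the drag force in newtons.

CD = 0.0263 + 0.0353 × 1.4² = 0.09549
D = ½ρv²S·CD = ½ × 1.21 × 78.4² × 16.7 × 0.09549 = 5930 N

D = 5930 N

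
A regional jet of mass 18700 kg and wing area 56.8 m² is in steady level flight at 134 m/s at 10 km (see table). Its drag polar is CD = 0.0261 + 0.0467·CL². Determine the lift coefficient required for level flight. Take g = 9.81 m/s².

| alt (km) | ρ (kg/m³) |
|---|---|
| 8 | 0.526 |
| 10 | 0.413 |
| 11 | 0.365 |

At 10 km, from the table: ρ = 0.413 kg/m³.
Level flight ⇒ L = W = m·g = 18700 × 9.81 = 1.8345×10^5 N.
Dynamic pressure q = 0.5 × 0.413 × 134² = 3708 Pa.
CL = 2W/(ρv²S) = 2×1.8345×10^5/(0.413×134²×56.8) = 0.871.

CL = 0.871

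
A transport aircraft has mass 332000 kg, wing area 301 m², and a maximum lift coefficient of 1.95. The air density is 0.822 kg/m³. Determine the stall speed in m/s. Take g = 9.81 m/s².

Weight W = mg = 332000 × 9.81 = 3.257×10^6 N.
V_stall = √(2W/(ρ·S·CL,max)) = √(2 × 3.257×10^6 / (0.822 × 301 × 1.95))
V_stall = √13500 = 116 m/s

V_stall = 116 m/s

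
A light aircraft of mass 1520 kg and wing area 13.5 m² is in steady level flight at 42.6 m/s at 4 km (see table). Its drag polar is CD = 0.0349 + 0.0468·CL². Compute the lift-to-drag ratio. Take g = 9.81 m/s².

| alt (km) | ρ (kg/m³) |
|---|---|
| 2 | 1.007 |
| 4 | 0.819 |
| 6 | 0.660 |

L/D = 10.7

At 4 km, from the table: ρ = 0.819 kg/m³.
In steady level flight, lift balances weight: W = mg = 1520 × 9.81 = 14911 N.
Dynamic pressure q = 0.5 × 0.819 × 42.6² = 743.1 Pa.
CL = W/(q·S) = 14911 / (743.1 × 13.5) = 1.486.
CD = 0.0349 + 0.0468 × 1.486² = 0.1383.
L/D = CL/CD = 1.486 / 0.1383 = 10.7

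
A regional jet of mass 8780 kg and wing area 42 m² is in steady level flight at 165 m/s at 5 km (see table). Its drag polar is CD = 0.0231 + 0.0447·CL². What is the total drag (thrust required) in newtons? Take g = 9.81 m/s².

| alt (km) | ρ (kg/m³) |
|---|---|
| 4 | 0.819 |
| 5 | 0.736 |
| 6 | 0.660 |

At 5 km, from the table: ρ = 0.736 kg/m³.
Level flight ⇒ L = W = m·g = 8780 × 9.81 = 86132 N.
q = ½ρv² = ½ × 0.736 × 165² = 10020 Pa.
CL = W/(q·S) = 86132 / (10020 × 42) = 0.2047.
CD = 0.0231 + 0.0447 × 0.2047² = 0.02497.
D = q·S·CD = 10020 × 42 × 0.02497 = 10510 N

D = 10500 N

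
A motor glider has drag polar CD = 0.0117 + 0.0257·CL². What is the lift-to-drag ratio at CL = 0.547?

L/D = 28.2

CD = 0.0117 + 0.0257 × 0.547² = 0.01939
L/D = CL/CD = 0.547 / 0.01939 = 28.2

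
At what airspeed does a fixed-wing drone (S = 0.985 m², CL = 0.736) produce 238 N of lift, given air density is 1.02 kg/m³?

L = ½ρv²S·CL ⇒ v = √(2L/(ρ·S·CL))
v = √(2 × 238 / (1.02 × 0.985 × 0.736)) = √643.7 = 25.4 m/s

v = 25.4 m/s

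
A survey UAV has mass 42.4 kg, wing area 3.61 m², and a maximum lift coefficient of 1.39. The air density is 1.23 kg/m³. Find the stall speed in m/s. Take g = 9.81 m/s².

V_stall = 11.6 m/s

Stall occurs when L = W at CL,max. W = mg = 42.4 × 9.81 = 415.9 N.
From L = ½ρV²S·CL,max = W: V_stall = √(2W/(ρSCL,max)) = √(2·415.9/(1.23·3.61·1.39))
V_stall = √134.8 = 11.6 m/s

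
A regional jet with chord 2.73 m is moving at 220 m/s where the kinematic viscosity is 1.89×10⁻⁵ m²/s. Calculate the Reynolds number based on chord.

Re = v·c/ν = 220 × 2.73 / (1.89×10⁻⁵) = 3.18×10^7

Re = 3.18×10^7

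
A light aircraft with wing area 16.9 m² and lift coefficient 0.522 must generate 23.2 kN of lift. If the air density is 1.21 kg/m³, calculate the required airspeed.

L = ½ρv²S·CL ⇒ v = √(2L/(ρ·S·CL))
v = √(2 × 23200 / (1.21 × 16.9 × 0.522)) = √4347 = 65.9 m/s

v = 65.9 m/s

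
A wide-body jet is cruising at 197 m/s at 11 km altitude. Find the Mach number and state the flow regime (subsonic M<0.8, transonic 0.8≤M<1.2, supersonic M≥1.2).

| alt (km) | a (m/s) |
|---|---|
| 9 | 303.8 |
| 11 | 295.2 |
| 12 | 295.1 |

At 11 km, from the table: a = 295.2 m/s.
M = v/a = 197 / 295.2 = 0.667
M = 0.667 → subsonic.

M = 0.667 (subsonic)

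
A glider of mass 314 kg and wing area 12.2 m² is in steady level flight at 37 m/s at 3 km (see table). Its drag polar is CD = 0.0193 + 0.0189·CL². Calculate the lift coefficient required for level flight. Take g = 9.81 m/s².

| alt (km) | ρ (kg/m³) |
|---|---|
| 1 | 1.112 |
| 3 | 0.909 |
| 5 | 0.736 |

CL = 0.406

At 3 km, from the table: ρ = 0.909 kg/m³.
Level flight ⇒ L = W = m·g = 314 × 9.81 = 3080.3 N.
Dynamic pressure q = 0.5 × 0.909 × 37² = 622.2 Pa.
Required CL = L/(qS) = 3080.3/(622.2·12.2) = 0.4058.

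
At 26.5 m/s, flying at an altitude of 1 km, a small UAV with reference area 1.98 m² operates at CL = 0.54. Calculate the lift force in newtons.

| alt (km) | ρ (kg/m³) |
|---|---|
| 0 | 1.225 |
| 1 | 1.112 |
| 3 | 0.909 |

L = 417 N

At 1 km, from the table: ρ = 1.112 kg/m³.
Dynamic pressure q = ½ρv² = ½ × 1.112 × 26.5² = 390.5 Pa.
L = q·S·CL = 390.5 × 1.98 × 0.54 = 417 N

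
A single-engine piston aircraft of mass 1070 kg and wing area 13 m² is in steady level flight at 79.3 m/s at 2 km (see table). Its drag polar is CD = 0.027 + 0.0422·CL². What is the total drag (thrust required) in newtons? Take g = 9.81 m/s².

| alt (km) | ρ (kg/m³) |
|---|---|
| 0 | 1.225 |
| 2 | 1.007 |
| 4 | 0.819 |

At 2 km, from the table: ρ = 1.007 kg/m³.
In steady level flight, lift balances weight: W = mg = 1070 × 9.81 = 10497 N.
q = ½ρv² = ½ × 1.007 × 79.3² = 3166 Pa.
Required CL = L/(qS) = 10497/(3166·13) = 0.255.
CD = 0.027 + 0.0422 × 0.255² = 0.02974.
D = q·S·CD = 3166 × 13 × 0.02974 = 1224 N

D = 1220 N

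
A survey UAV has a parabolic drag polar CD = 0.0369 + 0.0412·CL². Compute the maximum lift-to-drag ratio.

(L/D)max = 12.8

For CD = CD0 + K·CL², (L/D)max occurs at CL* = √(CD0/K) and equals 1/(2√(K·CD0)).
(L/D)max = 1/(2√(0.0412 × 0.0369)) = 1/(2 × 0.03899) = 12.8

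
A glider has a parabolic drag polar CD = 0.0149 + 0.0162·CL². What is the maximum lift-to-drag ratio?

(L/D)max = 32.2

For CD = CD0 + K·CL², (L/D)max occurs at CL* = √(CD0/K) and equals 1/(2√(K·CD0)).
(L/D)max = 1/(2√(0.0162 × 0.0149)) = 1/(2 × 0.01554) = 32.2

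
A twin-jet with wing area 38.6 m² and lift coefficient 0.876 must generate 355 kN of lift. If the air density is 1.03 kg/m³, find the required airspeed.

L = ½ρv²S·CL ⇒ v = √(2L/(ρ·S·CL))
v = √(2 × 3.55×10^5 / (1.03 × 38.6 × 0.876)) = √20390 = 143 m/s

v = 143 m/s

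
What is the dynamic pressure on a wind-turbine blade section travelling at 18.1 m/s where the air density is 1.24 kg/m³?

q = ½ρv² = ½ × 1.24 × 18.1² = 203 Pa

q = 203 Pa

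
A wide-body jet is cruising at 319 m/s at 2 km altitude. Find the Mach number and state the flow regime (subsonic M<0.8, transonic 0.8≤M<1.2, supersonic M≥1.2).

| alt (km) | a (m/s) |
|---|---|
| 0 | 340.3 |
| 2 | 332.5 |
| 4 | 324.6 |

M = 0.959 (transonic)

At 2 km, from the table: a = 332.5 m/s.
M = v/a = 319 / 332.5 = 0.959
M = 0.959 → transonic.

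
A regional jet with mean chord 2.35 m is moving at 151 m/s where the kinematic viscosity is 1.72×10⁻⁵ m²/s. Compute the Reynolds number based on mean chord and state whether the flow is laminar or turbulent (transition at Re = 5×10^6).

Re = 2.06×10^7 (turbulent)

Re = v·c/ν = 151 × 2.35 / (1.72×10⁻⁵) = 2.06×10^7
Since 2.06×10^7 > 5×10^6, the flow is turbulent.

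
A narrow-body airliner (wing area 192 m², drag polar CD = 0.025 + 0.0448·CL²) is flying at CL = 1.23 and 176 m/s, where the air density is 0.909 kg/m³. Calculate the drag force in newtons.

CD = 0.025 + 0.0448 × 1.23² = 0.09278
D = ½ρv²S·CD = ½ × 0.909 × 176² × 192 × 0.09278 = 2.51×10^5 N

D = 2.51×10^5 N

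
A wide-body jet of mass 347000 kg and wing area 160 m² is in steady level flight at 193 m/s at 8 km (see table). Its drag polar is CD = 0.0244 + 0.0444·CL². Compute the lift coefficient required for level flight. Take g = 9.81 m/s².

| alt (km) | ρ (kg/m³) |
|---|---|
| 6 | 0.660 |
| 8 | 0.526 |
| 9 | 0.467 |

CL = 2.17

At 8 km, from the table: ρ = 0.526 kg/m³.
Weight W = mg = 347000 × 9.81 = 3.4041×10^6 N; in level flight L = W.
Dynamic pressure q = 0.5 × 0.526 × 193² = 9796 Pa.
Required CL = L/(qS) = 3.4041×10^6/(9796·160) = 2.172.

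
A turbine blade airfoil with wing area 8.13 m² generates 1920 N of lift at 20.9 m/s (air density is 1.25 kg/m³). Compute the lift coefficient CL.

From L = ½ρv²S·CL, rearranging gives CL = 2L/(ρv²S).
CL = 2 × 1920 / (1.25 × 20.9² × 8.13) = 0.865

CL = 0.865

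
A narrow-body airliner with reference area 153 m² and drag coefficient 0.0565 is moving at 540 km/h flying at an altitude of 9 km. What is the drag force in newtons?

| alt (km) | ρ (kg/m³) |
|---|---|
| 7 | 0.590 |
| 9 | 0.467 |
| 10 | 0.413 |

D = 45400 N

At 9 km, from the table: ρ = 0.467 kg/m³.
Convert speed: v = 540 km/h ÷ 3.6 = 150 m/s.
Dynamic pressure q = ½ρv² = ½ × 0.467 × 150² = 5254 Pa.
D = q·S·CD = 5254 × 153 × 0.0565 = 45400 N ≈ 45.4 kN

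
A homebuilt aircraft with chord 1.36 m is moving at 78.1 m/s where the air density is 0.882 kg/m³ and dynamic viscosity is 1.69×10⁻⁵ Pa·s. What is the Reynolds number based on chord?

Re = ρ·v·c/μ = 0.882 × 78.1 × 1.36 / (1.69×10⁻⁵) = 5.54×10^6

Re = 5.54×10^6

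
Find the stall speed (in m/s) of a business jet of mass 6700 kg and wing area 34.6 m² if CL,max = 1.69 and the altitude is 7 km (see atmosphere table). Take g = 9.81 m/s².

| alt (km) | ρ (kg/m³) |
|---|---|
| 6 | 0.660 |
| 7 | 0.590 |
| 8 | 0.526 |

At 7 km, from the table: ρ = 0.590 kg/m³.
Weight W = mg = 6700 × 9.81 = 65730 N.
V_stall = √(2W/(ρ·S·CL,max)) = √(2 × 65730 / (0.59 × 34.6 × 1.69))
V_stall = √3810 = 61.7 m/s

V_stall = 61.7 m/s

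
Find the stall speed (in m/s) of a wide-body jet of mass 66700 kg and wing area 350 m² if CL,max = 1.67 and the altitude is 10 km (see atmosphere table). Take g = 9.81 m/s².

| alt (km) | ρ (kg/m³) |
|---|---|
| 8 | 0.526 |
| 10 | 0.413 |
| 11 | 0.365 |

V_stall = 73.6 m/s

At 10 km, from the table: ρ = 0.413 kg/m³.
At stall, lift equals weight: L = W = m·g = 66700 × 9.81 = 6.543×10^5 N.
V_stall = √(2W/(ρ·S·CL,max)) = √(2 × 6.543×10^5 / (0.413 × 350 × 1.67))
V_stall = √5421 = 73.6 m/s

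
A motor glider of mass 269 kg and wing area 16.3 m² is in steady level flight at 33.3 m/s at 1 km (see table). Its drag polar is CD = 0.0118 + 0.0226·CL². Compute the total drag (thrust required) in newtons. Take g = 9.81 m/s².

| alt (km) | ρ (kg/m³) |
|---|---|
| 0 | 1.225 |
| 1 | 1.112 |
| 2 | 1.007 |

At 1 km, from the table: ρ = 1.112 kg/m³.
Level flight ⇒ L = W = m·g = 269 × 9.81 = 2638.9 N.
Dynamic pressure q = 0.5 × 1.112 × 33.3² = 616.5 Pa.
CL = W/(q·S) = 2638.9 / (616.5 × 16.3) = 0.2626.
CD = 0.0118 + 0.0226 × 0.2626² = 0.01336.
D = q·S·CD = 616.5 × 16.3 × 0.01336 = 134.2 N

D = 134 N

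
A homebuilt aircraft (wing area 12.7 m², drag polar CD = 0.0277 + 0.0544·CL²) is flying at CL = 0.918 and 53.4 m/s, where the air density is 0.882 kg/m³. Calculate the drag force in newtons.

CD = 0.0277 + 0.0544 × 0.918² = 0.07354
D = ½ρv²S·CD = ½ × 0.882 × 53.4² × 12.7 × 0.07354 = 1170 N

D = 1170 N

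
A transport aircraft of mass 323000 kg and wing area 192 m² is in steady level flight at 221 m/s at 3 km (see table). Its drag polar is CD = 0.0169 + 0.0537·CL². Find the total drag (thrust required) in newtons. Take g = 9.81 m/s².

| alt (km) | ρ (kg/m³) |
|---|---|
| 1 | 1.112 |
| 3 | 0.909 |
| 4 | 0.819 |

D = 1.99×10^5 N

At 3 km, from the table: ρ = 0.909 kg/m³.
In steady level flight, lift balances weight: W = mg = 323000 × 9.81 = 3.1686×10^6 N.
Dynamic pressure q = 0.5 × 0.909 × 221² = 22200 Pa.
CL = W/(q·S) = 3.1686×10^6 / (22200 × 192) = 0.7435.
CD = 0.0169 + 0.0537 × 0.7435² = 0.04658.
D = q·S·CD = 22200 × 192 × 0.04658 = 1.985×10^5 N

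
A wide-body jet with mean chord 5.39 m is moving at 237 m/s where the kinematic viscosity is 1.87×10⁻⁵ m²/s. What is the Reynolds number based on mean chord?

Re = 6.83×10^7

Re = v·c/ν = 237 × 5.39 / (1.87×10⁻⁵) = 6.83×10^7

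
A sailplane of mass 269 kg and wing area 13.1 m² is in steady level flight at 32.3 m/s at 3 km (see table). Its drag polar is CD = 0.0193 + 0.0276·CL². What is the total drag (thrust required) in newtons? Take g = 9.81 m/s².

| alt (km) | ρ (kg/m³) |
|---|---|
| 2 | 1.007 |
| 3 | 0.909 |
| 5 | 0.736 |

D = 151 N

At 3 km, from the table: ρ = 0.909 kg/m³.
Level flight ⇒ L = W = m·g = 269 × 9.81 = 2638.9 N.
Dynamic pressure q = 0.5 × 0.909 × 32.3² = 474.2 Pa.
CL = W/(q·S) = 2638.9 / (474.2 × 13.1) = 0.4248.
CD = 0.0193 + 0.0276 × 0.4248² = 0.02428.
D = q·S·CD = 474.2 × 13.1 × 0.02428 = 150.8 N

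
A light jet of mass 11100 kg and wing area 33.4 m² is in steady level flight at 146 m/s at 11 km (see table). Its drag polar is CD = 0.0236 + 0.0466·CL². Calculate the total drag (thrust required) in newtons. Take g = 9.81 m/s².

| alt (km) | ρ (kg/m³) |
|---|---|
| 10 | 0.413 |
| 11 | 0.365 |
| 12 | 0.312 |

D = 7320 N

At 11 km, from the table: ρ = 0.365 kg/m³.
Weight W = mg = 11100 × 9.81 = 1.0889×10^5 N; in level flight L = W.
q = ½ρv² = ½ × 0.365 × 146² = 3890 Pa.
CL = W/(q·S) = 1.0889×10^5 / (3890 × 33.4) = 0.8381.
CD = 0.0236 + 0.0466 × 0.8381² = 0.05633.
D = q·S·CD = 3890 × 33.4 × 0.05633 = 7319 N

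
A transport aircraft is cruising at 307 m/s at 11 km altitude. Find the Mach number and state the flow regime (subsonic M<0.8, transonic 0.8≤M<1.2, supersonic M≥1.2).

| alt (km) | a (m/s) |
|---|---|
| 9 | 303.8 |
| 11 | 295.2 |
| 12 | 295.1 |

M = 1.04 (transonic)

At 11 km, from the table: a = 295.2 m/s.
M = v/a = 307 / 295.2 = 1.04
M = 1.04 → transonic.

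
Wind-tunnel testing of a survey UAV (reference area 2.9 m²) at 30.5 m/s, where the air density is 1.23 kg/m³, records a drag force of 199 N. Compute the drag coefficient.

From D = ½ρv²S·CD, rearranging gives CD = 2D/(ρv²S).
CD = 2 × 199 / (1.23 × 30.5² × 2.9) = 0.12

CD = 0.12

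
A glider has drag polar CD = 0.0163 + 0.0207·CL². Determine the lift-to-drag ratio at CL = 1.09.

CD = 0.0163 + 0.0207 × 1.09² = 0.04089
L/D = CL/CD = 1.09 / 0.04089 = 26.7

L/D = 26.7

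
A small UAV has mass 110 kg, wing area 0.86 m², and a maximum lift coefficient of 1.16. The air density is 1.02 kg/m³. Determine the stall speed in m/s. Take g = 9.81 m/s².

At stall, lift equals weight: L = W = m·g = 110 × 9.81 = 1079 N.
From L = ½ρV²S·CL,max = W: V_stall = √(2W/(ρSCL,max)) = √(2·1079/(1.02·0.86·1.16))
V_stall = √2121 = 46.1 m/s

V_stall = 46.1 m/s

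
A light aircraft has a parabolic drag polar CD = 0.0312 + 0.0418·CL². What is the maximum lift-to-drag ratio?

For CD = CD0 + K·CL², (L/D)max occurs at CL* = √(CD0/K) and equals 1/(2√(K·CD0)).
(L/D)max = 1/(2√(0.0418 × 0.0312)) = 1/(2 × 0.03611) = 13.8

(L/D)max = 13.8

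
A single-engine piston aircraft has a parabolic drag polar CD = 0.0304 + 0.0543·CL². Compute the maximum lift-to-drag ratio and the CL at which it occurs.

(L/D)max = 12.3, at CL = 0.748

For CD = CD0 + K·CL², (L/D)max occurs at CL* = √(CD0/K) and equals 1/(2√(K·CD0)).
(L/D)max = 1/(2√(0.0543 × 0.0304)) = 1/(2 × 0.04063) = 12.3
CL* = √(0.0304/0.0543) = 0.748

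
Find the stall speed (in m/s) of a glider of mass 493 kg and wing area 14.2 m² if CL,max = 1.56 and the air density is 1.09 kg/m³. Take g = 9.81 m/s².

Weight W = mg = 493 × 9.81 = 4836 N.
V_stall = √(2W/(ρ·S·CL,max)) = √(2 × 4836 / (1.09 × 14.2 × 1.56))
V_stall = √400.6 = 20 m/s

V_stall = 20 m/s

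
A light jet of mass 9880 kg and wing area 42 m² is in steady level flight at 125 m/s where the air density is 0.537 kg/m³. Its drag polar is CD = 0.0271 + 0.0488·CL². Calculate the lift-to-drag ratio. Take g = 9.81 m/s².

Level flight ⇒ L = W = m·g = 9880 × 9.81 = 96923 N.
q = ½ρv² = ½ × 0.537 × 125² = 4195 Pa.
Required CL = L/(qS) = 96923/(4195·42) = 0.5501.
CD = 0.0271 + 0.0488 × 0.5501² = 0.04187.
L/D = CL/CD = 0.5501 / 0.04187 = 13.1

L/D = 13.1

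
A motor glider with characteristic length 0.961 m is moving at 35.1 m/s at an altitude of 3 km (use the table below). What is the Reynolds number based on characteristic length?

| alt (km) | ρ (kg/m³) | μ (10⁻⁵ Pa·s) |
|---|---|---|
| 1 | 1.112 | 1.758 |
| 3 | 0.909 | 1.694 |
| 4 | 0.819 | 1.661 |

At 3 km, from the table: ρ = 0.909 kg/m³, μ = 1.694×10⁻⁵ Pa·s.
Re = ρ·v·c/μ = 0.909 × 35.1 × 0.961 / (1.694×10⁻⁵) = 1.81×10^6

Re = 1.81×10^6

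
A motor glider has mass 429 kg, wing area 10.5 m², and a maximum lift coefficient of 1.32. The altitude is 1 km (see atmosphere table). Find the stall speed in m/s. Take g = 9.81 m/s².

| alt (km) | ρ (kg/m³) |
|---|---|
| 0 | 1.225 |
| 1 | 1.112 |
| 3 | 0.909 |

V_stall = 23.4 m/s

At 1 km, from the table: ρ = 1.112 kg/m³.
At stall, lift equals weight: L = W = m·g = 429 × 9.81 = 4208 N.
From L = ½ρV²S·CL,max = W: V_stall = √(2W/(ρSCL,max)) = √(2·4208/(1.112·10.5·1.32))
V_stall = √546.1 = 23.4 m/s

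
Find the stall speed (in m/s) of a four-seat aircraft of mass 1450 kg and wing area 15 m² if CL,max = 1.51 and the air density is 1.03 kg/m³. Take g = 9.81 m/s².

Stall occurs when L = W at CL,max. W = mg = 1450 × 9.81 = 14220 N.
From L = ½ρV²S·CL,max = W: V_stall = √(2W/(ρSCL,max)) = √(2·14220/(1.03·15·1.51))
V_stall = √1219 = 34.9 m/s

V_stall = 34.9 m/s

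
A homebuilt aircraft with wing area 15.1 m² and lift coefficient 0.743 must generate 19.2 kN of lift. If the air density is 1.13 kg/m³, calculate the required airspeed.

L = ½ρv²S·CL ⇒ v = √(2L/(ρ·S·CL))
v = √(2 × 19200 / (1.13 × 15.1 × 0.743)) = √3029 = 55 m/s

v = 55 m/s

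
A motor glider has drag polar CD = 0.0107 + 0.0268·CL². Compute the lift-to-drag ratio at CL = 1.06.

CD = 0.0107 + 0.0268 × 1.06² = 0.04081
L/D = CL/CD = 1.06 / 0.04081 = 26

L/D = 26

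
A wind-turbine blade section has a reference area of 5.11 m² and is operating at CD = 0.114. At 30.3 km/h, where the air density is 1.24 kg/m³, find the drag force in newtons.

D = 25.6 N

Convert speed: v = 30.3 km/h ÷ 3.6 = 8.417 m/s.
Dynamic pressure q = ½ρv² = ½ × 1.24 × 8.417² = 43.92 Pa.
D = q·S·CD = 43.92 × 5.11 × 0.114 = 25.6 N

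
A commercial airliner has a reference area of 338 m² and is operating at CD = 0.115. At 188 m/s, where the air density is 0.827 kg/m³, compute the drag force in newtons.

D = ½ρv²S·CD = ½ × 0.827 × 188² × 338 × 0.115 = 5.68×10^5 N ≈ 568 kN

D = 5.68×10^5 N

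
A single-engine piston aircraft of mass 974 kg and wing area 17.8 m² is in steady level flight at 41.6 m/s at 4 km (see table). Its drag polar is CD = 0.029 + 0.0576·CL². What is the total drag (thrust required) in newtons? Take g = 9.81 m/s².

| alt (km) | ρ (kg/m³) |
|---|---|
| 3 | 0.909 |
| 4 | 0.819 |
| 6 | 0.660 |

D = 783 N

At 4 km, from the table: ρ = 0.819 kg/m³.
In steady level flight, lift balances weight: W = mg = 974 × 9.81 = 9554.9 N.
Dynamic pressure q = 0.5 × 0.819 × 41.6² = 708.7 Pa.
Required CL = L/(qS) = 9554.9/(708.7·17.8) = 0.7575.
CD = 0.029 + 0.0576 × 0.7575² = 0.06205.
D = q·S·CD = 708.7 × 17.8 × 0.06205 = 782.7 N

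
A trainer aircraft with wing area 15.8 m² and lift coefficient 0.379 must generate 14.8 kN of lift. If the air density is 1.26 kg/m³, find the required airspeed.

v = 62.6 m/s

L = ½ρv²S·CL ⇒ v = √(2L/(ρ·S·CL))
v = √(2 × 14800 / (1.26 × 15.8 × 0.379)) = √3923 = 62.6 m/s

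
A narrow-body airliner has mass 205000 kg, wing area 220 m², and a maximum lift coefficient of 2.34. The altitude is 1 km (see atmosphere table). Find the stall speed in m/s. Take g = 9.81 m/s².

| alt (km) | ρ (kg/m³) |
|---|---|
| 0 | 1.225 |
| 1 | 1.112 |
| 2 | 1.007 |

At 1 km, from the table: ρ = 1.112 kg/m³.
At stall, lift equals weight: L = W = m·g = 205000 × 9.81 = 2.011×10^6 N.
V_stall = √(2W/(ρ·S·CL,max)) = √(2 × 2.011×10^6 / (1.112 × 220 × 2.34))
V_stall = √7026 = 83.8 m/s

V_stall = 83.8 m/s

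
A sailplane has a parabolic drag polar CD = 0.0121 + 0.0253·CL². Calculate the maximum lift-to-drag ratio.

(L/D)max = 28.6

For CD = CD0 + K·CL², (L/D)max occurs at CL* = √(CD0/K) and equals 1/(2√(K·CD0)).
(L/D)max = 1/(2√(0.0253 × 0.0121)) = 1/(2 × 0.0175) = 28.6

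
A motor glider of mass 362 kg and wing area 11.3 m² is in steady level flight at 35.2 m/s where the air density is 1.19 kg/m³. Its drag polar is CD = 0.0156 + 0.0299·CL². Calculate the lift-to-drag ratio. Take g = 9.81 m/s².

Level flight ⇒ L = W = m·g = 362 × 9.81 = 3551.2 N.
Dynamic pressure q = 0.5 × 1.19 × 35.2² = 737.2 Pa.
CL = 2W/(ρv²S) = 2×3551.2/(1.19×35.2²×11.3) = 0.4263.
CD = 0.0156 + 0.0299 × 0.4263² = 0.02103.
L/D = CL/CD = 0.4263 / 0.02103 = 20.3

L/D = 20.3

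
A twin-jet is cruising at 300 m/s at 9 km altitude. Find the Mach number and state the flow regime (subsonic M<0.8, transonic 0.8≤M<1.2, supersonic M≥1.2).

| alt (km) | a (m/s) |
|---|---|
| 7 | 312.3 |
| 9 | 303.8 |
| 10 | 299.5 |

M = 0.987 (transonic)

At 9 km, from the table: a = 303.8 m/s.
M = v/a = 300 / 303.8 = 0.987
M = 0.987 → transonic.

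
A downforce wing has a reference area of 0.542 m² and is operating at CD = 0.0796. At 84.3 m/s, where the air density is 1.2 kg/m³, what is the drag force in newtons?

D = 184 N

Dynamic pressure q = ½ρv² = ½ × 1.2 × 84.3² = 4264 Pa.
D = q·S·CD = 4264 × 0.542 × 0.0796 = 184 N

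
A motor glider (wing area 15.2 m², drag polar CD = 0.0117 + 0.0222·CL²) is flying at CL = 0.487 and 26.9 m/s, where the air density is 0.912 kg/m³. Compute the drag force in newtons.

D = 85.1 N

CD = 0.0117 + 0.0222 × 0.487² = 0.01697
D = ½ρv²S·CD = ½ × 0.912 × 26.9² × 15.2 × 0.01697 = 85.1 N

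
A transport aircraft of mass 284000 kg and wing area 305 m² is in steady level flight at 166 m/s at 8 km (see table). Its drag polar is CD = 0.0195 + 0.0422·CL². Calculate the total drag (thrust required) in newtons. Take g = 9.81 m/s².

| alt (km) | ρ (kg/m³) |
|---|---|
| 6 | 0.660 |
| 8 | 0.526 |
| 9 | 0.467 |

D = 1.91×10^5 N

At 8 km, from the table: ρ = 0.526 kg/m³.
In steady level flight, lift balances weight: W = mg = 284000 × 9.81 = 2.786×10^6 N.
q = ½ρv² = ½ × 0.526 × 166² = 7247 Pa.
Required CL = L/(qS) = 2.786×10^6/(7247·305) = 1.26.
CD = 0.0195 + 0.0422 × 1.26² = 0.08654.
D = q·S·CD = 7247 × 305 × 0.08654 = 1.913×10^5 N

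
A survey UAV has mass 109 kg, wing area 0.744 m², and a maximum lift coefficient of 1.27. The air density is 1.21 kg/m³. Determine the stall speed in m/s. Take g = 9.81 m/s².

V_stall = 43.2 m/s

Stall occurs when L = W at CL,max. W = mg = 109 × 9.81 = 1069 N.
V_stall = √(2W/(ρ·S·CL,max)) = √(2 × 1069 / (1.21 × 0.744 × 1.27))
V_stall = √1871 = 43.2 m/s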